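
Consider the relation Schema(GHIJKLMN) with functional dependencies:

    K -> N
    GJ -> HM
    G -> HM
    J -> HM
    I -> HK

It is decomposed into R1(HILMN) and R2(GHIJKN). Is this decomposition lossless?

Common attributes: R1 ∩ R2 = {HIN}.
Closure of {HIN}: I → HK applies, adding K. So (HIN)⁺ = {HIKN}.
The closure contains neither all of R1 = {HILMN} nor all of R2 = {GHIJKN}, so the common attributes are not a superkey of either fragment. The join is lossy.

No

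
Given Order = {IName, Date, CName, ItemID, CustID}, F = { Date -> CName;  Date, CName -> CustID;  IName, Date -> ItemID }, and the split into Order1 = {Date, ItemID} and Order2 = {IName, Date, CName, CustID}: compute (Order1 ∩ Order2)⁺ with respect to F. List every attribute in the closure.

Date, CName, CustID

Order1 ∩ Order2 = {Date}.
Date → CName applies, adding CName
Date, CName → CustID applies, adding CustID
Closure: {Date, CName, CustID}.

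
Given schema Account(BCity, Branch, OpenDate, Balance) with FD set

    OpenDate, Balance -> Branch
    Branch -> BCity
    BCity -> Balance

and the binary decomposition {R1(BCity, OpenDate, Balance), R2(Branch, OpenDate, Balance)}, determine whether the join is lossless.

Yes

Common attributes: R1 ∩ R2 = {OpenDate, Balance}.
Closure of {OpenDate, Balance}: OpenDate, Balance → Branch applies, adding Branch; Branch → BCity applies, adding BCity. So (OpenDate, Balance)⁺ = {BCity, Branch, OpenDate, Balance}.
This closure contains every attribute of R1, so R1 ∩ R2 → R1. The join is lossless.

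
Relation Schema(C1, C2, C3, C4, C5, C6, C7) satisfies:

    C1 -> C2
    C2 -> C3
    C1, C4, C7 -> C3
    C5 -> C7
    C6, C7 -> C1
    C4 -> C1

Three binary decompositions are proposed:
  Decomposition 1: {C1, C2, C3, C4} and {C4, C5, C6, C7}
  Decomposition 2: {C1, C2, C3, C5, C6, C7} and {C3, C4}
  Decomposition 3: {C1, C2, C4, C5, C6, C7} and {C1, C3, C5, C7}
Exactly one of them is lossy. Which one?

Decomposition 1: common = {C4}, closure = {C1, C2, C3, C4} → lossless.
Decomposition 2: common = {C3}, closure = {C3} → lossy.
Decomposition 3: common = {C1, C5, C7}, closure = {C1, C2, C3, C5, C7} → lossless.

Decomposition 2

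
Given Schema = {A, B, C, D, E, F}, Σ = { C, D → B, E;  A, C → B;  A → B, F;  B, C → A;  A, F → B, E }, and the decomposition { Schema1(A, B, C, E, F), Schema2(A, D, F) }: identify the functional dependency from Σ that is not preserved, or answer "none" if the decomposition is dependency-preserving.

Check C, D → B, E: no single fragment contains all of {B, C, D, E}, and the restricted closure of {C, D} across the fragments never reaches {B, E}.
A, C → B is preserved.
A → B, F is preserved.
B, C → A is preserved.
A, F → B, E is preserved.

C, D → B, E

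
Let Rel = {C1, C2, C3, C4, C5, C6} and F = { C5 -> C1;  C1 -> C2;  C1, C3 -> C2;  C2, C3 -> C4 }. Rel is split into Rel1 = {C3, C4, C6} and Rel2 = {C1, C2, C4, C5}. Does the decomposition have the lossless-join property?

No

Common attributes: Rel1 ∩ Rel2 = {C4}.
No dependency enlarges {C4}, so (C4)⁺ = {C4}.
The closure contains neither all of Rel1 = {C3, C4, C6} nor all of Rel2 = {C1, C2, C4, C5}, so the common attributes are not a superkey of either fragment. The join is lossy.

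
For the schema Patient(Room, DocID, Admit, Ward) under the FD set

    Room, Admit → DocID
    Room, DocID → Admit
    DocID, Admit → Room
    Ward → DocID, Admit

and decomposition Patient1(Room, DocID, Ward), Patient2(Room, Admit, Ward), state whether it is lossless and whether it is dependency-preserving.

lossless but not dependency-preserving

Lossless test: (Room, Ward)⁺ = {Room, DocID, Admit, Ward}, which contains all of one fragment — lossless.
Dependency preservation: the restricted closure of {Room, Admit} across the fragments never reaches {DocID}, so Room, Admit → DocID cannot be enforced without a join — not preserved.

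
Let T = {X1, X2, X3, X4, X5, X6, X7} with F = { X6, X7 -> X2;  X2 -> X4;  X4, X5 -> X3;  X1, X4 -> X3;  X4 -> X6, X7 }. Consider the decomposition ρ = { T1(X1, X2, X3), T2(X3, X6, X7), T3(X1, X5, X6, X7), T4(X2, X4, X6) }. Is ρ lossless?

Chase test. Columns are X1, X2, X3, X4, X5, X6, X7; row i has aⱼ where attribute j ∈ Ti, else bᵢⱼ.
Initial tableau (one row per fragment):
  row 1: a1 a2 a3 b14 b15 b16 b17
  row 2: b21 b22 a3 b24 b25 a6 a7
  row 3: a1 b32 b33 b34 a5 a6 a7
  row 4: b41 a2 b43 a4 b45 a6 b47
Rows 2 and 3 agree on X6, X7; apply X6, X7→X2 and equate their X2 entries.
Rows 1 and 4 agree on X2; apply X2→X4 and equate their X4 entries.
Rows 2 and 3 agree on X2; apply X2→X4 and equate their X4 entries.
Rows 1 and 4 agree on X4; apply X4→X6, X7 and equate their X6, X7 entries.
No row becomes fully distinguished — the join is lossy.

No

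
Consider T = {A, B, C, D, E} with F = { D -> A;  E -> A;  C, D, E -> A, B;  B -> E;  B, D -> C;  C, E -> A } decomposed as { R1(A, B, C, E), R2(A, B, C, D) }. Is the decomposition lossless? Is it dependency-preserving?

Lossless test: (A, B, C)⁺ = {A, B, C, E}, which contains all of one fragment — lossless.
Dependency preservation: the restricted closure of {C, D, E} across the fragments never reaches {A, B}, so C, D, E → A, B cannot be enforced without a join — not preserved.

lossless but not dependency-preserving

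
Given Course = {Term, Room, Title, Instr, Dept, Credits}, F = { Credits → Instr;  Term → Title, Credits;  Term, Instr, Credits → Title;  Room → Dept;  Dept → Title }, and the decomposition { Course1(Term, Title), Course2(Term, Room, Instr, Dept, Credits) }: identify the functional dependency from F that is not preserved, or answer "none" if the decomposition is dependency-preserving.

Check Dept → Title: no single fragment contains all of {Title, Dept}, and the restricted closure of {Dept} across the fragments never reaches {Title}.
Credits → Instr is preserved.
Term → Title, Credits is preserved.
Term, Instr, Credits → Title is preserved.
Room → Dept is preserved.

Dept → Title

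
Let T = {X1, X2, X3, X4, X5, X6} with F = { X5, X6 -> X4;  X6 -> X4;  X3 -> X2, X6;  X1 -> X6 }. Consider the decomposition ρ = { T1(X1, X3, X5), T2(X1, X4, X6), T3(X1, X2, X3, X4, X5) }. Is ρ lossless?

Chase test. Columns are X1, X2, X3, X4, X5, X6; row i has aⱼ where attribute j ∈ Ti, else bᵢⱼ.
Initial tableau (one row per fragment):
  row 1: a1 b12 a3 b14 a5 b16
  row 2: a1 b22 b23 a4 b25 a6
  row 3: a1 a2 a3 a4 a5 b36
Rows 1 and 3 agree on X3; apply X3→X2, X6 and equate their X2, X6 entries.
Rows 1 and 2 agree on X1; apply X1→X6 and equate their X6 entries.
Rows 1 and 3 agree on X5, X6; apply X5, X6→X4 and equate their X4 entries.
Row 1 is now all distinguished symbols — the join is lossless.

Yes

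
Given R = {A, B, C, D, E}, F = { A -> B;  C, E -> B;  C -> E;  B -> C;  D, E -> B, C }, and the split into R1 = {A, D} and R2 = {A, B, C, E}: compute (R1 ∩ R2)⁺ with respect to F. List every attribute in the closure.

R1 ∩ R2 = {A}.
A → B applies, adding B
B → C applies, adding C
C → E applies, adding E
Closure: {A, B, C, E}.

A, B, C, E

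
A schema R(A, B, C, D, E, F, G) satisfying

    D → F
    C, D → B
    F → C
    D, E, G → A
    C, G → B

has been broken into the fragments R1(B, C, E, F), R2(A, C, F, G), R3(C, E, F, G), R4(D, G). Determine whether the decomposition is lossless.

No

Chase test. Columns are A, B, C, D, E, F, G; row i has aⱼ where attribute j ∈ Ri, else bᵢⱼ.
Initial tableau (one row per fragment):
  row 1: b11 a2 a3 b14 a5 a6 b17
  row 2: a1 b22 a3 b24 b25 a6 a7
  row 3: b31 b32 a3 b34 a5 a6 a7
  row 4: b41 b42 b43 a4 b45 b46 a7
Rows 2 and 3 agree on C, G; apply C, G→B and equate their B entries.
No row becomes fully distinguished — the join is lossy.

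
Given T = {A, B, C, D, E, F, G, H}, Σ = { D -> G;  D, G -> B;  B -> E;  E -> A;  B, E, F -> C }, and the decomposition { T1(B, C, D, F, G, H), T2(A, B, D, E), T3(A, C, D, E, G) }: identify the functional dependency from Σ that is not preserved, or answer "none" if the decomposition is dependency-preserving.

none

D → G lies within T1.
D, G → B lies within T1.
B → E lies within T2.
E → A lies within T2.
B, E, F → C: restricted closure across fragments reaches C.
Every dependency is enforceable on the fragments, so the decomposition is dependency-preserving.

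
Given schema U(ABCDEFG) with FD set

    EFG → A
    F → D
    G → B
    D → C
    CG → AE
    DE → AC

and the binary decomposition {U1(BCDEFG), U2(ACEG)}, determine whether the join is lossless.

Yes

Common attributes: U1 ∩ U2 = {CEG}.
Closure of {CEG}: G → B applies, adding B; CG → AE applies, adding A. So (CEG)⁺ = {ABCEG}.
This closure contains every attribute of U2, so U1 ∩ U2 → U2. The join is lossless.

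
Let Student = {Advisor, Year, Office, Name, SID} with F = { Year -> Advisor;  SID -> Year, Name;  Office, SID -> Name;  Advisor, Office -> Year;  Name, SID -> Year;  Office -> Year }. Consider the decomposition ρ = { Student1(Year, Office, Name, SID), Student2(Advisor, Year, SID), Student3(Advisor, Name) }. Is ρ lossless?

Chase test. Columns are Advisor, Year, Office, Name, SID; row i has aⱼ where attribute j ∈ Studenti, else bᵢⱼ.
Initial tableau (one row per fragment):
  row 1: b11 a2 a3 a4 a5
  row 2: a1 a2 b23 b24 a5
  row 3: a1 b32 b33 a4 b35
Rows 1 and 2 agree on Year; apply Year→Advisor and equate their Advisor entries.
Rows 1 and 2 agree on SID; apply SID→Year, Name and equate their Year, Name entries.
Row 1 is now all distinguished symbols — the join is lossless.

Yes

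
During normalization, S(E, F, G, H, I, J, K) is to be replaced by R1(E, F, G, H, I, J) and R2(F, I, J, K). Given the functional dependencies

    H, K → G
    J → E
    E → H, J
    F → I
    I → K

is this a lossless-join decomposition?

Yes

Common attributes: R1 ∩ R2 = {F, I, J}.
Closure of {F, I, J}: J → E applies, adding E; E → H, J applies, adding H; I → K applies, adding K; H, K → G applies, adding G. So (F, I, J)⁺ = {E, F, G, H, I, J, K}.
This closure contains every attribute of R1, so R1 ∩ R2 → R1. The join is lossless.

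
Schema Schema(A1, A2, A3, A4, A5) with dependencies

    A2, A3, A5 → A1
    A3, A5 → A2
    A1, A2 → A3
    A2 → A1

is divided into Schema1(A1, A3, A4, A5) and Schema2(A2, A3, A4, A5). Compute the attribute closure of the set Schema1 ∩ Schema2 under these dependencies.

A1, A2, A3, A4, A5

Schema1 ∩ Schema2 = {A3, A4, A5}.
A3, A5 → A2 applies, adding A2
A2 → A1 applies, adding A1
Closure: {A1, A2, A3, A4, A5}.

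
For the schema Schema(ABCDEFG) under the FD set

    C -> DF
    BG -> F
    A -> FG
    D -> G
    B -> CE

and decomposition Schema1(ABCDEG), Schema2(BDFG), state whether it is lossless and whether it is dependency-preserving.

lossless but not dependency-preserving

Lossless test: (BDG)⁺ = {BCDEFG}, which contains all of one fragment — lossless.
Dependency preservation: the restricted closure of {C} across the fragments never reaches {DF}, so C → DF cannot be enforced without a join — not preserved.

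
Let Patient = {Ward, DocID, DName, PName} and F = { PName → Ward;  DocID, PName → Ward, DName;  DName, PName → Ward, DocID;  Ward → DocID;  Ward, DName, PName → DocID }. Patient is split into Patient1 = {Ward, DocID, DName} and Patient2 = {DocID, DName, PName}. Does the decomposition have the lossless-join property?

Common attributes: Patient1 ∩ Patient2 = {DocID, DName}.
No dependency enlarges {DocID, DName}, so (DocID, DName)⁺ = {DocID, DName}.
The closure contains neither all of Patient1 = {Ward, DocID, DName} nor all of Patient2 = {DocID, DName, PName}, so the common attributes are not a superkey of either fragment. The join is lossy.

No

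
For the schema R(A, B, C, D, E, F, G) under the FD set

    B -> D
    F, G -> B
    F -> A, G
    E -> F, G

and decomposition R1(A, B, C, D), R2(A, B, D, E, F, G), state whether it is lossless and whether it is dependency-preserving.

Lossless test: (A, B, D)⁺ = {A, B, D}, which is a superkey of neither fragment — lossy.
Dependency preservation: every FD's attributes lie within a single fragment, so each can be enforced locally — preserved.

lossy but dependency-preserving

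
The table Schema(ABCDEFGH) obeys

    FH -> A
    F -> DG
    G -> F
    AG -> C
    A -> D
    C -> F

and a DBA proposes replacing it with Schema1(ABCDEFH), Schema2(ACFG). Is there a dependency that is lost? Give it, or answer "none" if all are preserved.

FH → A lies within Schema1.
F → DG: restricted closure across fragments reaches DG.
G → F lies within Schema2.
AG → C lies within Schema2.
A → D lies within Schema1.
C → F lies within Schema1.
Every dependency is enforceable on the fragments, so the decomposition is dependency-preserving.

none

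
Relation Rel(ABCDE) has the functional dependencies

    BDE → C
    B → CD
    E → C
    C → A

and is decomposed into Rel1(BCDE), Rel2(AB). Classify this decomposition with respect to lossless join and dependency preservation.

lossless but not dependency-preserving

Lossless test: (B)⁺ = {ABCD}, which contains all of one fragment — lossless.
Dependency preservation: the restricted closure of {C} across the fragments never reaches {A}, so C → A cannot be enforced without a join — not preserved.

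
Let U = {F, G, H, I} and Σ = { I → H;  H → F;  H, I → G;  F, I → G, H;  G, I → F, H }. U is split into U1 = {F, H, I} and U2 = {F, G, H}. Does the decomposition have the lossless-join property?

No

Common attributes: U1 ∩ U2 = {F, H}.
No dependency enlarges {F, H}, so (F, H)⁺ = {F, H}.
The closure contains neither all of U1 = {F, H, I} nor all of U2 = {F, G, H}, so the common attributes are not a superkey of either fragment. The join is lossy.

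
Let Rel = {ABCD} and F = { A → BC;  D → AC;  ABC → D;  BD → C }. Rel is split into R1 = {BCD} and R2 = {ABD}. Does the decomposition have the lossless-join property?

Common attributes: R1 ∩ R2 = {BD}.
Closure of {BD}: D → AC applies, adding AC. So (BD)⁺ = {ABCD}.
This closure contains every attribute of R1, so R1 ∩ R2 → R1. The join is lossless.

Yes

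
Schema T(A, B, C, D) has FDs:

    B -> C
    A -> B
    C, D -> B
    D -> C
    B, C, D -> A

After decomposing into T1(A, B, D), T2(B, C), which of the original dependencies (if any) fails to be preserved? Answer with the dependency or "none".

B → C lies within T2.
A → B lies within T1.
C, D → B: restricted closure across fragments reaches B.
D → C: restricted closure across fragments reaches C.
B, C, D → A: restricted closure across fragments reaches A.
Every dependency is enforceable on the fragments, so the decomposition is dependency-preserving.

none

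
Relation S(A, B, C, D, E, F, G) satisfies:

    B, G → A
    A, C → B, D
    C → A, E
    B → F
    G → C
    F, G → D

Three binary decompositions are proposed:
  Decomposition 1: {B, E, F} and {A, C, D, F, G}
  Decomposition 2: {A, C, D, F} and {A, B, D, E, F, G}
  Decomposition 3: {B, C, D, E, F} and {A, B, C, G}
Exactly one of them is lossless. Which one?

Decomposition 3

Decomposition 1: common = {F}, closure = {F} → lossy.
Decomposition 2: common = {A, D, F}, closure = {A, D, F} → lossy.
Decomposition 3: common = {B, C}, closure = {A, B, C, D, E, F} → lossless.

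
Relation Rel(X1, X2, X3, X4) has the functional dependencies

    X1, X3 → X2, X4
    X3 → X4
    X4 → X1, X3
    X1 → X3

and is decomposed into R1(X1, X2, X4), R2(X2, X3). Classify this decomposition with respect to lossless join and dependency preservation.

Lossless test: (X2)⁺ = {X2}, which is a superkey of neither fragment — lossy.
Dependency preservation: the restricted closure of {X3} across the fragments never reaches {X4}, so X3 → X4 cannot be enforced without a join — not preserved.

lossy and not dependency-preserving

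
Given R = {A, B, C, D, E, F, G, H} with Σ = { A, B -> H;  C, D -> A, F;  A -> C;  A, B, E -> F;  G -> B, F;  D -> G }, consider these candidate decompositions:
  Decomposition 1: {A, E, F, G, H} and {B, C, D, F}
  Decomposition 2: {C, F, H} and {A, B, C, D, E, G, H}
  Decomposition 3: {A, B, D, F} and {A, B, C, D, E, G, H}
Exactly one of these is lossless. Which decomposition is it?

Decomposition 1: common = {F}, closure = {F} → lossy.
Decomposition 2: common = {C, H}, closure = {C, H} → lossy.
Decomposition 3: common = {A, B, D}, closure = {A, B, C, D, F, G, H} → lossless.

Decomposition 3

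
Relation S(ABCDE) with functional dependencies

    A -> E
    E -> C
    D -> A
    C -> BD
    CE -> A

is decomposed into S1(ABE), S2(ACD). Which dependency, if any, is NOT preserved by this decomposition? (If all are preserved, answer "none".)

A → E lies within S1.
E → C: restricted closure across fragments reaches C.
D → A lies within S2.
C → BD: restricted closure across fragments reaches BD.
CE → A: restricted closure across fragments reaches A.
Every dependency is enforceable on the fragments, so the decomposition is dependency-preserving.

none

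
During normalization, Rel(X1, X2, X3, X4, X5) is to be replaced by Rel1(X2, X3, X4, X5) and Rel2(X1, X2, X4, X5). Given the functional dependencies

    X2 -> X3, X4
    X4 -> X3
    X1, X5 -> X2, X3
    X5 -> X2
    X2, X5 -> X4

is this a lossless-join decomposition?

Yes

Common attributes: Rel1 ∩ Rel2 = {X2, X4, X5}.
Closure of {X2, X4, X5}: X2 → X3, X4 applies, adding X3. So (X2, X4, X5)⁺ = {X2, X3, X4, X5}.
This closure contains every attribute of Rel1, so Rel1 ∩ Rel2 → Rel1. The join is lossless.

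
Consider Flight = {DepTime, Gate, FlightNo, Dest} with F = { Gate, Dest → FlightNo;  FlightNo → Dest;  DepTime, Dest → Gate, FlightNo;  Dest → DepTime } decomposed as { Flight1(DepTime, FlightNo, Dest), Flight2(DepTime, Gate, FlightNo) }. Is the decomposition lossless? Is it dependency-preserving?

Lossless test: (DepTime, FlightNo)⁺ = {DepTime, Gate, FlightNo, Dest}, which contains all of one fragment — lossless.
Dependency preservation: Gate, Dest → FlightNo; DepTime, Dest → Gate, FlightNo are not contained in any single fragment, but the restricted closure of each left-hand side across the fragments still reaches the right-hand side; the remaining FDs each lie inside some fragment. All dependencies are preserved.

lossless and dependency-preserving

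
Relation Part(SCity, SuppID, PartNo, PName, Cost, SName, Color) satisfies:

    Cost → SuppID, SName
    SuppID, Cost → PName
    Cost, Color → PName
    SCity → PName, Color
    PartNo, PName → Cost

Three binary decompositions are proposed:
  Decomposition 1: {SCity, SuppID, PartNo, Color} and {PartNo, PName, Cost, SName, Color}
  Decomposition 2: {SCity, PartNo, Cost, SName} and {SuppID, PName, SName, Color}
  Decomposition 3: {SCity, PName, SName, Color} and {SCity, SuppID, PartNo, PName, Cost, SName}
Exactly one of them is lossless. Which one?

Decomposition 1: common = {PartNo, Color}, closure = {PartNo, Color} → lossy.
Decomposition 2: common = {SName}, closure = {SName} → lossy.
Decomposition 3: common = {SCity, PName, SName}, closure = {SCity, PName, SName, Color} → lossless.

Decomposition 3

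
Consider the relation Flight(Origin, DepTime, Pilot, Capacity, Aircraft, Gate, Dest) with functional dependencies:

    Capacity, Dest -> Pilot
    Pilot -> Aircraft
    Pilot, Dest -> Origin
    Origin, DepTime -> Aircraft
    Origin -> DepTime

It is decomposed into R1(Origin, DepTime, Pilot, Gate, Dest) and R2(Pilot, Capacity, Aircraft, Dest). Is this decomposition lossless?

Common attributes: R1 ∩ R2 = {Pilot, Dest}.
Closure of {Pilot, Dest}: Pilot → Aircraft applies, adding Aircraft; Pilot, Dest → Origin applies, adding Origin; Origin → DepTime applies, adding DepTime. So (Pilot, Dest)⁺ = {Origin, DepTime, Pilot, Aircraft, Dest}.
The closure contains neither all of R1 = {Origin, DepTime, Pilot, Gate, Dest} nor all of R2 = {Pilot, Capacity, Aircraft, Dest}, so the common attributes are not a superkey of either fragment. The join is lossy.

No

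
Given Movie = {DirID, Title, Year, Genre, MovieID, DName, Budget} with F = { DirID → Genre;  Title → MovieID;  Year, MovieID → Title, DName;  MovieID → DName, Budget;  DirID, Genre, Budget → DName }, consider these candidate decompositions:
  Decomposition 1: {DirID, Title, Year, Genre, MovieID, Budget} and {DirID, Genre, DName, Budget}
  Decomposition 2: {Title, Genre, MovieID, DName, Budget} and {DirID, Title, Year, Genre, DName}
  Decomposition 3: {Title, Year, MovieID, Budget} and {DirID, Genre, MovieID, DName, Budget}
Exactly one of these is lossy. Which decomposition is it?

Decomposition 1: common = {DirID, Genre, Budget}, closure = {DirID, Genre, DName, Budget} → lossless.
Decomposition 2: common = {Title, Genre, DName}, closure = {Title, Genre, MovieID, DName, Budget} → lossless.
Decomposition 3: common = {MovieID, Budget}, closure = {MovieID, DName, Budget} → lossy.

Decomposition 3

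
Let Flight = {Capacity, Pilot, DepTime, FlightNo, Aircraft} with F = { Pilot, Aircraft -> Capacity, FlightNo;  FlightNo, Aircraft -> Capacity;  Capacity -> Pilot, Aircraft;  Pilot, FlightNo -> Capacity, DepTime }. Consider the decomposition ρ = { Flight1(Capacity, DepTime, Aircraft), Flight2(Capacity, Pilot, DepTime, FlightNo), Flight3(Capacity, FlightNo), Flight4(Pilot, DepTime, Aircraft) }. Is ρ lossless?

Yes

Chase test. Columns are Capacity, Pilot, DepTime, FlightNo, Aircraft; row i has aⱼ where attribute j ∈ Flighti, else bᵢⱼ.
Initial tableau (one row per fragment):
  row 1: a1 b12 a3 b14 a5
  row 2: a1 a2 a3 a4 b25
  row 3: a1 b32 b33 a4 b35
  row 4: b41 a2 a3 b44 a5
Rows 1 and 2 agree on Capacity; apply Capacity→Pilot, Aircraft and equate their Pilot, Aircraft entries.
Rows 1 and 3 agree on Capacity; apply Capacity→Pilot, Aircraft and equate their Pilot, Aircraft entries.
Rows 2 and 3 agree on Pilot, FlightNo; apply Pilot, FlightNo→Capacity, DepTime and equate their Capacity, DepTime entries.
Rows 1 and 2 agree on Pilot, Aircraft; apply Pilot, Aircraft→Capacity, FlightNo and equate their Capacity, FlightNo entries.
Rows 1 and 4 agree on Pilot, Aircraft; apply Pilot, Aircraft→Capacity, FlightNo and equate their Capacity, FlightNo entries.
Row 1 is now all distinguished symbols — the join is lossless.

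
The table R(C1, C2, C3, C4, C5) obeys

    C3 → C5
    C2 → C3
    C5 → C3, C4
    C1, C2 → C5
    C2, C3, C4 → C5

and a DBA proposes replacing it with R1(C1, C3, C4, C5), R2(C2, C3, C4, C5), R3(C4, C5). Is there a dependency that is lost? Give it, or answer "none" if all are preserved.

C3 → C5 lies within R1.
C2 → C3 lies within R2.
C5 → C3, C4 lies within R1.
C1, C2 → C5: restricted closure across fragments reaches C5.
C2, C3, C4 → C5 lies within R2.
Every dependency is enforceable on the fragments, so the decomposition is dependency-preserving.

none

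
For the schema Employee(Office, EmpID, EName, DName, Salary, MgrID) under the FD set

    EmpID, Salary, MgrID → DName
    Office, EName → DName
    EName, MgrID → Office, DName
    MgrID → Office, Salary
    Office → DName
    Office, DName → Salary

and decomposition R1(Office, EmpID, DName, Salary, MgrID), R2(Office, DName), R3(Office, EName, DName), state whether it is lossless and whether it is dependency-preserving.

lossy but dependency-preserving

Lossless test (chase): Rows 1 and 2 agree on Office, DName; apply Office, DName→Salary and equate their Salary entries. Rows 1 and 3 agree on Office, DName; apply Office, DName→Salary and equate their Salary entries. No row becomes fully distinguished — the join is lossy.
Dependency preservation: EName, MgrID → Office, DName is not contained in any single fragment, but the restricted closure of its left-hand side across the fragments still reaches the right-hand side; the remaining FDs each lie inside some fragment. All dependencies are preserved.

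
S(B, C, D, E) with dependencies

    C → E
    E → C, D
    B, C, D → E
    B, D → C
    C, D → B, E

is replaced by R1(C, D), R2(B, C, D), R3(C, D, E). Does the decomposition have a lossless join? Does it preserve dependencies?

lossless and dependency-preserving

Lossless test (chase): Rows 1 and 2 agree on C; apply C→E and equate their E entries. Rows 1 and 3 agree on C; apply C→E and equate their E entries. Rows 1 and 2 agree on C, D; apply C, D→B, E and equate their B, E entries. Rows 1 and 3 agree on C, D; apply C, D→B, E and equate their B, E entries. Row 1 is now all distinguished symbols — the join is lossless.
Dependency preservation: B, C, D → E; C, D → B, E are not contained in any single fragment, but the restricted closure of each left-hand side across the fragments still reaches the right-hand side; the remaining FDs each lie inside some fragment. All dependencies are preserved.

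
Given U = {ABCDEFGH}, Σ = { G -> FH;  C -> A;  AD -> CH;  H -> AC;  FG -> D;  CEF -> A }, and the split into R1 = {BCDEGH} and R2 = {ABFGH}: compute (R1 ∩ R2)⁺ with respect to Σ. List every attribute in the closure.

R1 ∩ R2 = {BGH}.
G → FH applies, adding F
H → AC applies, adding AC
FG → D applies, adding D
Closure: {ABCDFGH}.

ABCDFGH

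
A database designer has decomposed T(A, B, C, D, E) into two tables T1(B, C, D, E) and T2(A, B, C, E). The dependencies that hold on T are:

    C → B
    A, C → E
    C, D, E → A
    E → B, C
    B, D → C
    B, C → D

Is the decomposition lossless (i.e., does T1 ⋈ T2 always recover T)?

Common attributes: T1 ∩ T2 = {B, C, E}.
Closure of {B, C, E}: B, C → D applies, adding D; C, D, E → A applies, adding A. So (B, C, E)⁺ = {A, B, C, D, E}.
This closure contains every attribute of T1, so T1 ∩ T2 → T1. The join is lossless.

Yes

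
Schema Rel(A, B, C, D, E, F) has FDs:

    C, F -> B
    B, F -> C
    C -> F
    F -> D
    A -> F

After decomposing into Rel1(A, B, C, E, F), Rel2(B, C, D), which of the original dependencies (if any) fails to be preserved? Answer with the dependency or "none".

Check F → D: no single fragment contains all of {D, F}, and the restricted closure of {F} across the fragments never reaches {D}.
C, F → B is preserved.
B, F → C is preserved.
C → F is preserved.
A → F is preserved.

F -> D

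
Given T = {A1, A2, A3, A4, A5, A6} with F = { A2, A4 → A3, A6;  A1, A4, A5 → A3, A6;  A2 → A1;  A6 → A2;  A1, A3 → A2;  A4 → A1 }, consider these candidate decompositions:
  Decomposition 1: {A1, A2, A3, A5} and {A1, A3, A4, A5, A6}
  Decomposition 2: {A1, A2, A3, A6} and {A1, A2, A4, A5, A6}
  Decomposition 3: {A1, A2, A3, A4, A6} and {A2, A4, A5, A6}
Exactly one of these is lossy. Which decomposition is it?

Decomposition 2

Decomposition 1: common = {A1, A3, A5}, closure = {A1, A2, A3, A5} → lossless.
Decomposition 2: common = {A1, A2, A6}, closure = {A1, A2, A6} → lossy.
Decomposition 3: common = {A2, A4, A6}, closure = {A1, A2, A3, A4, A6} → lossless.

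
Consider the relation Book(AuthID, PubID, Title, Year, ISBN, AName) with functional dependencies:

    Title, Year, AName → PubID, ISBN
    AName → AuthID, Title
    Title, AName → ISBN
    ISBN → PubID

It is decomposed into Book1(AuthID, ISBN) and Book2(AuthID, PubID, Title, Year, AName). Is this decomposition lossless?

Common attributes: Book1 ∩ Book2 = {AuthID}.
No dependency enlarges {AuthID}, so (AuthID)⁺ = {AuthID}.
The closure contains neither all of Book1 = {AuthID, ISBN} nor all of Book2 = {AuthID, PubID, Title, Year, AName}, so the common attributes are not a superkey of either fragment. The join is lossy.

No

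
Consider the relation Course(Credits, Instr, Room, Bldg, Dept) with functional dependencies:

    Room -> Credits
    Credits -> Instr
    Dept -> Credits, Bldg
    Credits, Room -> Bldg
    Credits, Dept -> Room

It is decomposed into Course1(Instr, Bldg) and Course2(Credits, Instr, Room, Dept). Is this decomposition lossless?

No

Common attributes: Course1 ∩ Course2 = {Instr}.
No dependency enlarges {Instr}, so (Instr)⁺ = {Instr}.
The closure contains neither all of Course1 = {Instr, Bldg} nor all of Course2 = {Credits, Instr, Room, Dept}, so the common attributes are not a superkey of either fragment. The join is lossy.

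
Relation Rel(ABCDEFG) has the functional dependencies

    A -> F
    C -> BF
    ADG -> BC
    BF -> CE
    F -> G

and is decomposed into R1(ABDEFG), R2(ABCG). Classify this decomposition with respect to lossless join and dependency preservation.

Lossless test: (ABG)⁺ = {ABCEFG}, which contains all of one fragment — lossless.
Dependency preservation: the restricted closure of {C} across the fragments never reaches {BF}, so C → BF cannot be enforced without a join — not preserved.

lossless but not dependency-preserving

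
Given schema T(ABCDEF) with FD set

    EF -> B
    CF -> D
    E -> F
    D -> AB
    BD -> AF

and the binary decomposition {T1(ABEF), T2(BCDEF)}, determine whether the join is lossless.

Common attributes: T1 ∩ T2 = {BEF}.
No dependency enlarges {BEF}, so (BEF)⁺ = {BEF}.
The closure contains neither all of T1 = {ABEF} nor all of T2 = {BCDEF}, so the common attributes are not a superkey of either fragment. The join is lossy.

No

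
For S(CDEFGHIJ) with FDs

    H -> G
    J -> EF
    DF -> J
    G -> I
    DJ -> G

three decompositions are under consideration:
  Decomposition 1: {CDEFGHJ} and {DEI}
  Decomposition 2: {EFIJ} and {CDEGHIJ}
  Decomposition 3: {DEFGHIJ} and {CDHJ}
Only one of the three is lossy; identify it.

Decomposition 1: common = {DE}, closure = {DE} → lossy.
Decomposition 2: common = {EIJ}, closure = {EFIJ} → lossless.
Decomposition 3: common = {DHJ}, closure = {DEFGHIJ} → lossless.

Decomposition 1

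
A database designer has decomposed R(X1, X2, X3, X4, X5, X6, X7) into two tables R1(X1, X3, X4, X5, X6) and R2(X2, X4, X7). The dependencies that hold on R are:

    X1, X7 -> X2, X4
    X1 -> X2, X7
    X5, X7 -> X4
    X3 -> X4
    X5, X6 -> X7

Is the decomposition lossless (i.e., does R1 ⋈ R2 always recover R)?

No

Common attributes: R1 ∩ R2 = {X4}.
No dependency enlarges {X4}, so (X4)⁺ = {X4}.
The closure contains neither all of R1 = {X1, X3, X4, X5, X6} nor all of R2 = {X2, X4, X7}, so the common attributes are not a superkey of either fragment. The join is lossy.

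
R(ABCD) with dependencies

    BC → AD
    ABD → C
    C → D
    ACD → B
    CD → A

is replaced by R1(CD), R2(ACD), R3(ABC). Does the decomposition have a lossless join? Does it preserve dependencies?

lossless but not dependency-preserving

Lossless test (chase): Rows 1 and 3 agree on C; apply C→D and equate their D entries. Rows 2 and 3 agree on ACD; apply ACD→B and equate their B entries. Rows 1 and 2 agree on CD; apply CD→A and equate their A entries. Rows 1 and 2 agree on ACD; apply ACD→B and equate their B entries. Row 1 is now all distinguished symbols — the join is lossless.
Dependency preservation: the restricted closure of {ABD} across the fragments never reaches {C}, so ABD → C cannot be enforced without a join — not preserved.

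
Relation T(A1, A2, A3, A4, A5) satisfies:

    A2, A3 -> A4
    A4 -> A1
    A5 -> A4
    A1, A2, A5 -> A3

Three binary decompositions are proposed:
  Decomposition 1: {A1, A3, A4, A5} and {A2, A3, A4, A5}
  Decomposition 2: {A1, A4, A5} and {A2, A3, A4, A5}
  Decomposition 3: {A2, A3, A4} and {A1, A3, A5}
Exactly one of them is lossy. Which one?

Decomposition 1: common = {A3, A4, A5}, closure = {A1, A3, A4, A5} → lossless.
Decomposition 2: common = {A4, A5}, closure = {A1, A4, A5} → lossless.
Decomposition 3: common = {A3}, closure = {A3} → lossy.

Decomposition 3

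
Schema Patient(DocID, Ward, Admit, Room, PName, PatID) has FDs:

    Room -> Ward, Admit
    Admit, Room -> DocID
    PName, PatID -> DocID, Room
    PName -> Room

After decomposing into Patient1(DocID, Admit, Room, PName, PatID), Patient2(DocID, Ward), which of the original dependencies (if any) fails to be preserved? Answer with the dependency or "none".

Check Room → Ward, Admit: no single fragment contains all of {Ward, Admit, Room}, and the restricted closure of {Room} across the fragments never reaches {Ward, Admit}.
Admit, Room → DocID is preserved.
PName, PatID → DocID, Room is preserved.
PName → Room is preserved.

Room -> Ward, Admit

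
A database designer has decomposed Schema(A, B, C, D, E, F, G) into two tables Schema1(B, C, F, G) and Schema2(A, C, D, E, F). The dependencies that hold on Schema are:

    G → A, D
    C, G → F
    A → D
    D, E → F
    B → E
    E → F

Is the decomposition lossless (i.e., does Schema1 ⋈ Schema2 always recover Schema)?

No

Common attributes: Schema1 ∩ Schema2 = {C, F}.
No dependency enlarges {C, F}, so (C, F)⁺ = {C, F}.
The closure contains neither all of Schema1 = {B, C, F, G} nor all of Schema2 = {A, C, D, E, F}, so the common attributes are not a superkey of either fragment. The join is lossy.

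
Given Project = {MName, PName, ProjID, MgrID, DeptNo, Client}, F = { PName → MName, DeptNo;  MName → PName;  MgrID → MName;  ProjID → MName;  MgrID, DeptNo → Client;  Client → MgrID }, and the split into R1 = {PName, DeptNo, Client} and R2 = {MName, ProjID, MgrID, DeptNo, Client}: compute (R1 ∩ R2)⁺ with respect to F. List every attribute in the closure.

R1 ∩ R2 = {DeptNo, Client}.
Client → MgrID applies, adding MgrID
MgrID → MName applies, adding MName
MName → PName applies, adding PName
Closure: {MName, PName, MgrID, DeptNo, Client}.

MName, PName, MgrID, DeptNo, Client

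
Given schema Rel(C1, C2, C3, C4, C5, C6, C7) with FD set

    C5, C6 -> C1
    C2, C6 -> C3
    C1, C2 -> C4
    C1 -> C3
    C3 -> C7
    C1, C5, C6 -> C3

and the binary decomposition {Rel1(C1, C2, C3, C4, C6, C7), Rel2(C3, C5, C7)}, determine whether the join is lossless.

No

Common attributes: Rel1 ∩ Rel2 = {C3, C7}.
No dependency enlarges {C3, C7}, so (C3, C7)⁺ = {C3, C7}.
The closure contains neither all of Rel1 = {C1, C2, C3, C4, C6, C7} nor all of Rel2 = {C3, C5, C7}, so the common attributes are not a superkey of either fragment. The join is lossy.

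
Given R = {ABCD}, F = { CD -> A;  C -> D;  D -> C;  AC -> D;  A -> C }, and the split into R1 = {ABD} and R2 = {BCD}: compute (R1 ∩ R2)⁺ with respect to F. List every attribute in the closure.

R1 ∩ R2 = {BD}.
D → C applies, adding C
CD → A applies, adding A
Closure: {ABCD}.

ABCD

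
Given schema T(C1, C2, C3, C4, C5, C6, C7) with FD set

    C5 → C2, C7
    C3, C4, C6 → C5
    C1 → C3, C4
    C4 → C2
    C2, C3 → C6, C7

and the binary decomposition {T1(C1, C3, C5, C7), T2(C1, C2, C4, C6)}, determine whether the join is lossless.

Yes

Common attributes: T1 ∩ T2 = {C1}.
Closure of {C1}: C1 → C3, C4 applies, adding C3, C4; C4 → C2 applies, adding C2; C2, C3 → C6, C7 applies, adding C6, C7; C3, C4, C6 → C5 applies, adding C5. So (C1)⁺ = {C1, C2, C3, C4, C5, C6, C7}.
This closure contains every attribute of T1, so T1 ∩ T2 → T1. The join is lossless.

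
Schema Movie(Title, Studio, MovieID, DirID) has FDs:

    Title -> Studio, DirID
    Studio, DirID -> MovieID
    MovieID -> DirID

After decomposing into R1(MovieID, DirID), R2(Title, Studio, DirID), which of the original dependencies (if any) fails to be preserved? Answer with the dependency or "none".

Check Studio, DirID → MovieID: no single fragment contains all of {Studio, MovieID, DirID}, and the restricted closure of {Studio, DirID} across the fragments never reaches {MovieID}.
Title → Studio, DirID is preserved.
MovieID → DirID is preserved.

Studio, DirID -> MovieID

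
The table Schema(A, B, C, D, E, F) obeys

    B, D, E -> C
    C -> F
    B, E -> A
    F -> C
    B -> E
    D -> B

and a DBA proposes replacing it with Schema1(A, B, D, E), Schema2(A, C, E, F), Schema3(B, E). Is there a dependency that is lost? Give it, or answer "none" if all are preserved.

B, D, E -> C

Check B, D, E → C: no single fragment contains all of {B, C, D, E}, and the restricted closure of {B, D, E} across the fragments never reaches {C}.
C → F is preserved.
B, E → A is preserved.
F → C is preserved.
B → E is preserved.
D → B is preserved.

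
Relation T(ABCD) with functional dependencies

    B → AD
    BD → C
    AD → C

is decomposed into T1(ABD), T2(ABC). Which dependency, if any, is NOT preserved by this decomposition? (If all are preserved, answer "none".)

AD → C

Check AD → C: no single fragment contains all of {ACD}, and the restricted closure of {AD} across the fragments never reaches {C}.
B → AD is preserved.
BD → C is preserved.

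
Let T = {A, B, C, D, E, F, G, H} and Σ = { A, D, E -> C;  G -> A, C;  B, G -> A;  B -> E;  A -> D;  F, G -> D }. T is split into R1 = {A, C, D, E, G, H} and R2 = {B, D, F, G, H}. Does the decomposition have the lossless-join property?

No

Common attributes: R1 ∩ R2 = {D, G, H}.
Closure of {D, G, H}: G → A, C applies, adding A, C. So (D, G, H)⁺ = {A, C, D, G, H}.
The closure contains neither all of R1 = {A, C, D, E, G, H} nor all of R2 = {B, D, F, G, H}, so the common attributes are not a superkey of either fragment. The join is lossy.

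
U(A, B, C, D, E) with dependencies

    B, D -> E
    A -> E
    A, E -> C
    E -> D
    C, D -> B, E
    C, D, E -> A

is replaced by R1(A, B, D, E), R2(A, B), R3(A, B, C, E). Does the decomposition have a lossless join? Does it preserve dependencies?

lossless but not dependency-preserving

Lossless test (chase): Rows 1 and 2 agree on A; apply A→E and equate their E entries. Rows 1 and 2 agree on A, E; apply A, E→C and equate their C entries. Rows 1 and 3 agree on A, E; apply A, E→C and equate their C entries. Rows 1 and 2 agree on E; apply E→D and equate their D entries. Rows 1 and 3 agree on E; apply E→D and equate their D entries. Row 1 is now all distinguished symbols — the join is lossless.
Dependency preservation: the restricted closure of {C, D} across the fragments never reaches {B, E}, so C, D → B, E cannot be enforced without a join — not preserved.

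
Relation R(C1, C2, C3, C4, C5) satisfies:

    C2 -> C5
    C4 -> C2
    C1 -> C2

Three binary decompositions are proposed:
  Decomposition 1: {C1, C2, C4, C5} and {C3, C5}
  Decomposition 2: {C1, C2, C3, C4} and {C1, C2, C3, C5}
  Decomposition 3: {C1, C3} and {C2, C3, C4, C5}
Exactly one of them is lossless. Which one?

Decomposition 1: common = {C5}, closure = {C5} → lossy.
Decomposition 2: common = {C1, C2, C3}, closure = {C1, C2, C3, C5} → lossless.
Decomposition 3: common = {C3}, closure = {C3} → lossy.

Decomposition 2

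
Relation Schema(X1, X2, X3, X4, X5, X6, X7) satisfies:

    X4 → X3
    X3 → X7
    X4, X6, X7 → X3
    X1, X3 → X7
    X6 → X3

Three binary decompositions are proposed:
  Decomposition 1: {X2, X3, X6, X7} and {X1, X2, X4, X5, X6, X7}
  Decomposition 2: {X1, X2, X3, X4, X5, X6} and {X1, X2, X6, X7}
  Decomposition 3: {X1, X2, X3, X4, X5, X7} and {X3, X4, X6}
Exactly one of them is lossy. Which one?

Decomposition 1: common = {X2, X6, X7}, closure = {X2, X3, X6, X7} → lossless.
Decomposition 2: common = {X1, X2, X6}, closure = {X1, X2, X3, X6, X7} → lossless.
Decomposition 3: common = {X3, X4}, closure = {X3, X4, X7} → lossy.

Decomposition 3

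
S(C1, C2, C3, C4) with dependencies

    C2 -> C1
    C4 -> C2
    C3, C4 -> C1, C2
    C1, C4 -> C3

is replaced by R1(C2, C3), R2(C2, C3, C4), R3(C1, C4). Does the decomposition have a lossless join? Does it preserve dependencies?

Lossless test (chase): Rows 1 and 2 agree on C2; apply C2→C1 and equate their C1 entries. Rows 2 and 3 agree on C4; apply C4→C2 and equate their C2 entries. Rows 1 and 3 agree on C2; apply C2→C1 and equate their C1 entries. Rows 2 and 3 agree on C1, C4; apply C1, C4→C3 and equate their C3 entries. Row 2 is now all distinguished symbols — the join is lossless.
Dependency preservation: the restricted closure of {C2} across the fragments never reaches {C1}, so C2 → C1 cannot be enforced without a join — not preserved.

lossless but not dependency-preserving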